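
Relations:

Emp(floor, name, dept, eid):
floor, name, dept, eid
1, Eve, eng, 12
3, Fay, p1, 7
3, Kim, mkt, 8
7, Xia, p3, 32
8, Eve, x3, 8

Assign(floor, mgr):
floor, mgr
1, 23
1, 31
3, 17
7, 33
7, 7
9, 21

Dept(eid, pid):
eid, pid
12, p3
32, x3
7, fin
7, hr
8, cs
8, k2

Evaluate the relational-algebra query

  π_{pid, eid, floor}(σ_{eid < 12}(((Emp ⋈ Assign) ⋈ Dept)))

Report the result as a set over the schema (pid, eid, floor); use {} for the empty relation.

Natural join on floor: {(1, Eve, eng, 12, 23), (1, Eve, eng, 12, 31), (3, Fay, p1, 7, 17), (3, Kim, mkt, 8, 17), (7, Xia, p3, 32, 33), (7, Xia, p3, 32, 7)}
Natural join on eid: {(1, Eve, eng, 12, 23, p3), (1, Eve, eng, 12, 31, p3), (3, Fay, p1, 7, 17, fin), (3, Fay, p1, 7, 17, hr), (3, Kim, mkt, 8, 17, cs), (3, Kim, mkt, 8, 17, k2), (7, Xia, p3, 32, 33, x3), (7, Xia, p3, 32, 7, x3)}
σ[eid < 12]: keep tuples satisfying eid < 12 → {(3, Fay, p1, 7, 17, fin), (3, Fay, p1, 7, 17, hr), (3, Kim, mkt, 8, 17, cs), (3, Kim, mkt, 8, 17, k2)}
Projecting to pid, eid, floor: {(cs, 8, 3), (fin, 7, 3), (hr, 7, 3), (k2, 8, 3)}

{(cs, 8, 3), (fin, 7, 3), (hr, 7, 3), (k2, 8, 3)}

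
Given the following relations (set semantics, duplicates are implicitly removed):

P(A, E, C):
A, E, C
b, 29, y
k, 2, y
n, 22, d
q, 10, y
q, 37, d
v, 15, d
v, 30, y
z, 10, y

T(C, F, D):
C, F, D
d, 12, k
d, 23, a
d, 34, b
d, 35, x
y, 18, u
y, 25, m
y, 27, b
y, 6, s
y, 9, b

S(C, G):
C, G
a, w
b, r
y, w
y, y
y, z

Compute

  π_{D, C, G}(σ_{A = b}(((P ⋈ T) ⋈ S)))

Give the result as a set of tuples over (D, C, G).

{(b, y, w), (b, y, y), (b, y, z), (m, y, w), (m, y, y), (m, y, z), (s, y, w), (s, y, y), (s, y, z), (u, y, w), (u, y, y), (u, y, z)}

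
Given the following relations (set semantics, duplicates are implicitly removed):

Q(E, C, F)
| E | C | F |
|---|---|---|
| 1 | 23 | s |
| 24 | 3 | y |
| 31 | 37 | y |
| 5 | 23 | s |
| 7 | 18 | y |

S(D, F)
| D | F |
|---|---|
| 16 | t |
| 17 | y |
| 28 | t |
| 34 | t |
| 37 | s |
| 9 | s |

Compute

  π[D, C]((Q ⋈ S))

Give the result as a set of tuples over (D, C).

{(17, 18), (17, 3), (17, 37), (37, 23), (9, 23)}

Natural join on F: {(1, 23, s, 37), (1, 23, s, 9), (24, 3, y, 17), (31, 37, y, 17), (5, 23, s, 37), (5, 23, s, 9), (7, 18, y, 17)}
π_{D, C} gives {(17, 18), (17, 3), (17, 37), (37, 23), (9, 23)} (2 duplicate(s) eliminated).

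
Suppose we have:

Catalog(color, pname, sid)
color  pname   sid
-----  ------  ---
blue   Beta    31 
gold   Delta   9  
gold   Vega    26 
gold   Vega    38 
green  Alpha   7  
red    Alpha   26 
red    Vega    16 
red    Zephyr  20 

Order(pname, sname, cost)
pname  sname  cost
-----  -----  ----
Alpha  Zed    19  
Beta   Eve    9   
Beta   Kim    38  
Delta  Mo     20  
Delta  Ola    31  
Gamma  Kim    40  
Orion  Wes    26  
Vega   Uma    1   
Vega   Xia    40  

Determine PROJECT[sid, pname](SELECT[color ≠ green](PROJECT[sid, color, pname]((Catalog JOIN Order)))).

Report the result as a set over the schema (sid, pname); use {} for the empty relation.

{(16, Vega), (26, Alpha), (26, Vega), (31, Beta), (38, Vega), (9, Delta)}

Joining Catalog and Order on pname yields {(blue, Beta, 31, Eve, 9), (blue, Beta, 31, Kim, 38), (gold, Delta, 9, Mo, 20), (gold, Delta, 9, Ola, 31), (gold, Vega, 26, Uma, 1), (gold, Vega, 26, Xia, 40), (gold, Vega, 38, Uma, 1), (gold, Vega, 38, Xia, 40), (green, Alpha, 7, Zed, 19), (red, Alpha, 26, Zed, 19), (red, Vega, 16, Uma, 1), (red, Vega, 16, Xia, 40)}.
Keep only column(s) sid, color, pname (5 duplicate(s) eliminated): {(16, red, Vega), (26, gold, Vega), (26, red, Alpha), (31, blue, Beta), (38, gold, Vega), (7, green, Alpha), (9, gold, Delta)}
Filtering on color ≠ green leaves {(16, red, Vega), (26, gold, Vega), (26, red, Alpha), (31, blue, Beta), (38, gold, Vega), (9, gold, Delta)}.
Keep only column(s) sid, pname: {(16, Vega), (26, Alpha), (26, Vega), (31, Beta), (38, Vega), (9, Delta)}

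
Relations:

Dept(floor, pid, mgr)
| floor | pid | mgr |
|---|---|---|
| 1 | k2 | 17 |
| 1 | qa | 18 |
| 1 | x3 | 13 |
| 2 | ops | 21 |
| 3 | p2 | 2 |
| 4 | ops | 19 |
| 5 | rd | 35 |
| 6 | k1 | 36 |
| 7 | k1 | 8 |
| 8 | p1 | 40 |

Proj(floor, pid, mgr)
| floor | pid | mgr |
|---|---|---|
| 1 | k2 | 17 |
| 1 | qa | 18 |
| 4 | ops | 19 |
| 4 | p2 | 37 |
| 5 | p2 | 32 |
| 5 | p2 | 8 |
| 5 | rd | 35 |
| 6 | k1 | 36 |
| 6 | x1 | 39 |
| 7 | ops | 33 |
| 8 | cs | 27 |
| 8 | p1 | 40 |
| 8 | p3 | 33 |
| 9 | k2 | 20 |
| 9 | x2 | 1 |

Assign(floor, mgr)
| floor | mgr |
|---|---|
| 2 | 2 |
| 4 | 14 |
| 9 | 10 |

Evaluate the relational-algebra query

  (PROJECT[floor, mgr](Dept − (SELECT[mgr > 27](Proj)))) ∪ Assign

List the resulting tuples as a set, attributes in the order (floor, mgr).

σ[mgr > 27]: keep tuples satisfying mgr > 27 → {(4, p2, 37), (5, p2, 32), (5, rd, 35), (6, k1, 36), (6, x1, 39), (7, ops, 33), (8, p1, 40), (8, p3, 33)}
Taking the difference: {(1, k2, 17), (1, qa, 18), (1, x3, 13), (2, ops, 21), (3, p2, 2), (4, ops, 19), (7, k1, 8)}
Keep only column(s) floor, mgr: {(1, 13), (1, 17), (1, 18), (2, 21), (3, 2), (4, 19), (7, 8)}
Taking the union: {(1, 13), (1, 17), (1, 18), (2, 2), (2, 21), (3, 2), (4, 14), (4, 19), (7, 8), (9, 10)}

{(1, 13), (1, 17), (1, 18), (2, 2), (2, 21), (3, 2), (4, 14), (4, 19), (7, 8), (9, 10)}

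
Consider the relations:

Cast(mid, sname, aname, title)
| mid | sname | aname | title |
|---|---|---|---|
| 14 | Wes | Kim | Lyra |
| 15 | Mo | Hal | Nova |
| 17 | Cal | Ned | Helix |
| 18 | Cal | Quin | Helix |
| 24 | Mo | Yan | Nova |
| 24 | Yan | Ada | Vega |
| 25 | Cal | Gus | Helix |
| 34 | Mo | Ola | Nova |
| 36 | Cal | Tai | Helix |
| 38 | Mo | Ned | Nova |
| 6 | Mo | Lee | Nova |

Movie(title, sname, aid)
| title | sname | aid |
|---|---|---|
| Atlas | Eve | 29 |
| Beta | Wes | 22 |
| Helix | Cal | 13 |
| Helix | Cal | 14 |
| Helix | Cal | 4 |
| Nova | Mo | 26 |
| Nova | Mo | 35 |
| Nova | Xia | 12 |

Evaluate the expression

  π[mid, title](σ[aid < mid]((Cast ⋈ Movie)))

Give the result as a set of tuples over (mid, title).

{(17, Helix), (18, Helix), (25, Helix), (34, Nova), (36, Helix), (38, Nova)}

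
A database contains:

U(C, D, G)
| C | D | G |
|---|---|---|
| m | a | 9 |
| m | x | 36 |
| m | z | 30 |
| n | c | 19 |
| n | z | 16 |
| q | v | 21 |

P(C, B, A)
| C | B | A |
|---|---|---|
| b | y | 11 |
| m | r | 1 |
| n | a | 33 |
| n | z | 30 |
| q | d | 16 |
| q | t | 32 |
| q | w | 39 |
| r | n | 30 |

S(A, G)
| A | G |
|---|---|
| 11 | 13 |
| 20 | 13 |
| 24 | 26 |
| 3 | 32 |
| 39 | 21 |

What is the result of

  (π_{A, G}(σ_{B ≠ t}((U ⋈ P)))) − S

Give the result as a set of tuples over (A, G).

{(1, 30), (1, 36), (1, 9), (16, 21), (30, 16), (30, 19), (33, 16), (33, 19)}

U ⋈ P (natural join on C): {(m, a, 9, r, 1), (m, x, 36, r, 1), (m, z, 30, r, 1), (n, c, 19, a, 33), (n, c, 19, z, 30), (n, z, 16, a, 33), (n, z, 16, z, 30), (q, v, 21, d, 16), (q, v, 21, t, 32), (q, v, 21, w, 39)}
Filtering on B ≠ t leaves {(m, a, 9, r, 1), (m, x, 36, r, 1), (m, z, 30, r, 1), (n, c, 19, a, 33), (n, c, 19, z, 30), (n, z, 16, a, 33), (n, z, 16, z, 30), (q, v, 21, d, 16), (q, v, 21, w, 39)}.
π[A, G]: project onto (A, G) → {(1, 30), (1, 36), (1, 9), (16, 21), (30, 16), (30, 19), (33, 16), (33, 19), (39, 21)}
Difference: {(1, 30), (1, 36), (1, 9), (16, 21), (30, 16), (30, 19), (33, 16), (33, 19), (39, 21)} with {(11, 13), (20, 13), (24, 26), (3, 32), (39, 21)} → {(1, 30), (1, 36), (1, 9), (16, 21), (30, 16), (30, 19), (33, 16), (33, 19)}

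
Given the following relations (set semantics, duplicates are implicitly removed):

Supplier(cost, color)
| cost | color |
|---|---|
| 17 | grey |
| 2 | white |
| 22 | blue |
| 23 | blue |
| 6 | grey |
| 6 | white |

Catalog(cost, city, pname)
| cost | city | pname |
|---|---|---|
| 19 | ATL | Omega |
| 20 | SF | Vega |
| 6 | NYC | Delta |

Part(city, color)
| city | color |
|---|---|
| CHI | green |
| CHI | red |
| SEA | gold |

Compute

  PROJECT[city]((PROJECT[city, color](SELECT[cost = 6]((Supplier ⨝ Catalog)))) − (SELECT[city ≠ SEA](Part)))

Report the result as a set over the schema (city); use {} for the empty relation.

Joining Supplier and Catalog on cost yields {(6, grey, NYC, Delta), (6, white, NYC, Delta)}.
Filtering on cost = 6 leaves {(6, grey, NYC, Delta), (6, white, NYC, Delta)}.
π[city, color]: project onto (city, color) → {(NYC, grey), (NYC, white)}
Filtering on city ≠ SEA leaves {(CHI, green), (CHI, red)}.
Taking the difference: {(NYC, grey), (NYC, white)}
π[city]: project onto (city) (1 duplicate(s) eliminated) → {NYC}

{NYC}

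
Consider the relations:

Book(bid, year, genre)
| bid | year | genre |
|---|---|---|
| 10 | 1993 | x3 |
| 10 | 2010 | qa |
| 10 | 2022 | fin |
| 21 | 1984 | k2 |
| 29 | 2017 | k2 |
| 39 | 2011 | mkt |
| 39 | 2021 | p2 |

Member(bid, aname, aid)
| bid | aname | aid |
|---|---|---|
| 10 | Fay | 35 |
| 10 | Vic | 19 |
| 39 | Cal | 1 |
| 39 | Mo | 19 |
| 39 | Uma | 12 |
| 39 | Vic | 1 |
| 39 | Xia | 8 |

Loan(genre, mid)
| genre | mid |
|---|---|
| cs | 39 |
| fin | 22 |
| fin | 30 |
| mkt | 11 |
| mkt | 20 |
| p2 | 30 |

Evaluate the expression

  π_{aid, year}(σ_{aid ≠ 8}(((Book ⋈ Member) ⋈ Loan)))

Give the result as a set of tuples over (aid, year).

Book ⋈ Member (natural join on bid): {(10, 1993, x3, Fay, 35), (10, 1993, x3, Vic, 19), (10, 2010, qa, Fay, 35), (10, 2010, qa, Vic, 19), (10, 2022, fin, Fay, 35), (10, 2022, fin, Vic, 19), (39, 2011, mkt, Cal, 1), (39, 2011, mkt, Mo, 19), (39, 2011, mkt, Uma, 12), (39, 2011, mkt, Vic, 1), (39, 2011, mkt, Xia, 8), (39, 2021, p2, Cal, 1), (39, 2021, p2, Mo, 19), (39, 2021, p2, Uma, 12), (39, 2021, p2, Vic, 1), (39, 2021, p2, Xia, 8)}
(Book ⋈ Member) ⋈ Loan (natural join on genre): {(10, 2022, fin, Fay, 35, 22), (10, 2022, fin, Fay, 35, 30), (10, 2022, fin, Vic, 19, 22), (10, 2022, fin, Vic, 19, 30), (39, 2011, mkt, Cal, 1, 11), (39, 2011, mkt, Cal, 1, 20), (39, 2011, mkt, Mo, 19, 11), (39, 2011, mkt, Mo, 19, 20), (39, 2011, mkt, Uma, 12, 11), (39, 2011, mkt, Uma, 12, 20), (39, 2011, mkt, Vic, 1, 11), (39, 2011, mkt, Vic, 1, 20), (39, 2011, mkt, Xia, 8, 11), (39, 2011, mkt, Xia, 8, 20), (39, 2021, p2, Cal, 1, 30), (39, 2021, p2, Mo, 19, 30), (39, 2021, p2, Uma, 12, 30), (39, 2021, p2, Vic, 1, 30), (39, 2021, p2, Xia, 8, 30)}
Apply σ_{aid ≠ 8}; surviving tuples: {(10, 2022, fin, Fay, 35, 22), (10, 2022, fin, Fay, 35, 30), (10, 2022, fin, Vic, 19, 22), (10, 2022, fin, Vic, 19, 30), (39, 2011, mkt, Cal, 1, 11), (39, 2011, mkt, Cal, 1, 20), (39, 2011, mkt, Mo, 19, 11), (39, 2011, mkt, Mo, 19, 20), (39, 2011, mkt, Uma, 12, 11), (39, 2011, mkt, Uma, 12, 20), (39, 2011, mkt, Vic, 1, 11), (39, 2011, mkt, Vic, 1, 20), (39, 2021, p2, Cal, 1, 30), (39, 2021, p2, Mo, 19, 30), (39, 2021, p2, Uma, 12, 30), (39, 2021, p2, Vic, 1, 30)}
π_{aid, year} gives {(1, 2011), (1, 2021), (12, 2011), (12, 2021), (19, 2011), (19, 2021), (19, 2022), (35, 2022)} (8 duplicate(s) eliminated).

{(1, 2011), (1, 2021), (12, 2011), (12, 2021), (19, 2011), (19, 2021), (19, 2022), (35, 2022)}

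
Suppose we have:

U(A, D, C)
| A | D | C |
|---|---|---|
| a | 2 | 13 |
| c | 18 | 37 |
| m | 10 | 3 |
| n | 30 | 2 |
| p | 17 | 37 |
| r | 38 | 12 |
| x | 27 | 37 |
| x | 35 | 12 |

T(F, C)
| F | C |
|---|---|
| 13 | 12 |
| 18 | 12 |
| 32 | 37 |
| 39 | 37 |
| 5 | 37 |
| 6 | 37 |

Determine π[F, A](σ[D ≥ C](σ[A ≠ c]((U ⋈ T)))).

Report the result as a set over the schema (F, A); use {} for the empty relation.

U ⋈ T (natural join on C): {(c, 18, 37, 32), (c, 18, 37, 39), (c, 18, 37, 5), (c, 18, 37, 6), (p, 17, 37, 32), (p, 17, 37, 39), (p, 17, 37, 5), (p, 17, 37, 6), (r, 38, 12, 13), (r, 38, 12, 18), (x, 27, 37, 32), (x, 27, 37, 39), (x, 27, 37, 5), (x, 27, 37, 6), (x, 35, 12, 13), (x, 35, 12, 18)}
Filtering on A ≠ c leaves {(p, 17, 37, 32), (p, 17, 37, 39), (p, 17, 37, 5), (p, 17, 37, 6), (r, 38, 12, 13), (r, 38, 12, 18), (x, 27, 37, 32), (x, 27, 37, 39), (x, 27, 37, 5), (x, 27, 37, 6), (x, 35, 12, 13), (x, 35, 12, 18)}.
Filtering on D ≥ C leaves {(r, 38, 12, 13), (r, 38, 12, 18), (x, 35, 12, 13), (x, 35, 12, 18)}.
π[F, A]: project onto (F, A) → {(13, r), (13, x), (18, r), (18, x)}

{(13, r), (13, x), (18, r), (18, x)}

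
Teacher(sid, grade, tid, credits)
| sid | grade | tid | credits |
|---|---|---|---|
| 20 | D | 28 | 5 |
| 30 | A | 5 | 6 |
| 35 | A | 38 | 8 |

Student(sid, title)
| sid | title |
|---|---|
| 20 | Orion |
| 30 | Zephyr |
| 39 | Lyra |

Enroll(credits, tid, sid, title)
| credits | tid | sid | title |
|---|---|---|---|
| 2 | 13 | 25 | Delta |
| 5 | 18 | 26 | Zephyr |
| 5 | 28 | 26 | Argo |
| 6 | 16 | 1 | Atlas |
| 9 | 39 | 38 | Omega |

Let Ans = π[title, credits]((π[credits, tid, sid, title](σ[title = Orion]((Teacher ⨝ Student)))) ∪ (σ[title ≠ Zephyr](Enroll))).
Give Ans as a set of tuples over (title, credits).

{(Argo, 5), (Atlas, 6), (Delta, 2), (Omega, 9), (Orion, 5)}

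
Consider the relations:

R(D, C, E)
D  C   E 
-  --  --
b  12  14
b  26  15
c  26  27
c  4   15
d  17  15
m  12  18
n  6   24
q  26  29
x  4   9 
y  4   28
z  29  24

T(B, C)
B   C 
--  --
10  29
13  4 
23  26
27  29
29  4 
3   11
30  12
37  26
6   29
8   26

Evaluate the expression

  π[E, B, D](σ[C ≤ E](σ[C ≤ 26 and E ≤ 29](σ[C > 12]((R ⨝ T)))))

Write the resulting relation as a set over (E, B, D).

{(27, 23, c), (27, 37, c), (27, 8, c), (29, 23, q), (29, 37, q), (29, 8, q)}

R ⋈ T (natural join on C): {(b, 12, 14, 30), (b, 26, 15, 23), (b, 26, 15, 37), (b, 26, 15, 8), (c, 26, 27, 23), (c, 26, 27, 37), (c, 26, 27, 8), (c, 4, 15, 13), (c, 4, 15, 29), (m, 12, 18, 30), (q, 26, 29, 23), (q, 26, 29, 37), (q, 26, 29, 8), (x, 4, 9, 13), (x, 4, 9, 29), (y, 4, 28, 13), (y, 4, 28, 29), (z, 29, 24, 10), (z, 29, 24, 27), (z, 29, 24, 6)}
Selection C > 12: {(b, 26, 15, 23), (b, 26, 15, 37), (b, 26, 15, 8), (c, 26, 27, 23), (c, 26, 27, 37), (c, 26, 27, 8), (q, 26, 29, 23), (q, 26, 29, 37), (q, 26, 29, 8), (z, 29, 24, 10), (z, 29, 24, 27), (z, 29, 24, 6)}
Selection C ≤ 26 and E ≤ 29: {(b, 26, 15, 23), (b, 26, 15, 37), (b, 26, 15, 8), (c, 26, 27, 23), (c, 26, 27, 37), (c, 26, 27, 8), (q, 26, 29, 23), (q, 26, 29, 37), (q, 26, 29, 8)}
Selection C ≤ E: {(c, 26, 27, 23), (c, 26, 27, 37), (c, 26, 27, 8), (q, 26, 29, 23), (q, 26, 29, 37), (q, 26, 29, 8)}
Keep only column(s) E, B, D: {(27, 23, c), (27, 37, c), (27, 8, c), (29, 23, q), (29, 37, q), (29, 8, q)}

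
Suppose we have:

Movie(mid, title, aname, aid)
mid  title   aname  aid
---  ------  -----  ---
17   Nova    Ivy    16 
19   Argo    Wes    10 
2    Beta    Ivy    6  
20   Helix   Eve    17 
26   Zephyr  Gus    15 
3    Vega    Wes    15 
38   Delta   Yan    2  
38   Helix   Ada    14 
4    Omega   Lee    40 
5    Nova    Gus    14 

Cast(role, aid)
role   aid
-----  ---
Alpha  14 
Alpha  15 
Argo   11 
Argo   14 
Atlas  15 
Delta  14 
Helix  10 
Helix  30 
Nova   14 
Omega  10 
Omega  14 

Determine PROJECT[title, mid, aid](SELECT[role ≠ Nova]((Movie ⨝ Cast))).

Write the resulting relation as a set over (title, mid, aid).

{(Argo, 19, 10), (Helix, 38, 14), (Nova, 5, 14), (Vega, 3, 15), (Zephyr, 26, 15)}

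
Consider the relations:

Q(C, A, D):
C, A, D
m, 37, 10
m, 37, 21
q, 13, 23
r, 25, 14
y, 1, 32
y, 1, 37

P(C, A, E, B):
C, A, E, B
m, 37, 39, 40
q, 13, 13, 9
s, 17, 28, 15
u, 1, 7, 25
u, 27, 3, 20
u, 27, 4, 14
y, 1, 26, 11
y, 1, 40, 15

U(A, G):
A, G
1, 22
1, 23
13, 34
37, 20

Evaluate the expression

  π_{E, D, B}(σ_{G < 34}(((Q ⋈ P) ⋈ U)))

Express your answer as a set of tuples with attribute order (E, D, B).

{(26, 32, 11), (26, 37, 11), (39, 10, 40), (39, 21, 40), (40, 32, 15), (40, 37, 15)}

Joining Q and P on C, A yields {(m, 37, 10, 39, 40), (m, 37, 21, 39, 40), (q, 13, 23, 13, 9), (y, 1, 32, 26, 11), (y, 1, 32, 40, 15), (y, 1, 37, 26, 11), (y, 1, 37, 40, 15)}.
Joining (Q ⋈ P) and U on A yields {(m, 37, 10, 39, 40, 20), (m, 37, 21, 39, 40, 20), (q, 13, 23, 13, 9, 34), (y, 1, 32, 26, 11, 22), (y, 1, 32, 26, 11, 23), (y, 1, 32, 40, 15, 22), (y, 1, 32, 40, 15, 23), (y, 1, 37, 26, 11, 22), (y, 1, 37, 26, 11, 23), (y, 1, 37, 40, 15, 22), (y, 1, 37, 40, 15, 23)}.
Apply σ_{G < 34}; surviving tuples: {(m, 37, 10, 39, 40, 20), (m, 37, 21, 39, 40, 20), (y, 1, 32, 26, 11, 22), (y, 1, 32, 26, 11, 23), (y, 1, 32, 40, 15, 22), (y, 1, 32, 40, 15, 23), (y, 1, 37, 26, 11, 22), (y, 1, 37, 26, 11, 23), (y, 1, 37, 40, 15, 22), (y, 1, 37, 40, 15, 23)}
Keep only column(s) E, D, B (4 duplicate(s) eliminated): {(26, 32, 11), (26, 37, 11), (39, 10, 40), (39, 21, 40), (40, 32, 15), (40, 37, 15)}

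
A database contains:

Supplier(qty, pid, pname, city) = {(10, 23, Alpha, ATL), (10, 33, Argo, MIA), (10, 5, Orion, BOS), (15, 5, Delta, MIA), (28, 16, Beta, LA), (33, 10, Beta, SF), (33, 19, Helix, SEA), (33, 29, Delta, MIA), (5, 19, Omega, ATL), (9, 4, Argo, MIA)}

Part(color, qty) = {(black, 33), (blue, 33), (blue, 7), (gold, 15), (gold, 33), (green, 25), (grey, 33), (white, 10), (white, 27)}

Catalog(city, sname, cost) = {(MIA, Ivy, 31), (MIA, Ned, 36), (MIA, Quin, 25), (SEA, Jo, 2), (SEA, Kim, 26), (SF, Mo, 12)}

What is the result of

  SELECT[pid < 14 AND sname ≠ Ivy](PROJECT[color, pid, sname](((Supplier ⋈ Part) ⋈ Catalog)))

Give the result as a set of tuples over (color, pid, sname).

Joining Supplier and Part on qty yields {(10, 23, Alpha, ATL, white), (10, 33, Argo, MIA, white), (10, 5, Orion, BOS, white), (15, 5, Delta, MIA, gold), (33, 10, Beta, SF, black), (33, 10, Beta, SF, blue), (33, 10, Beta, SF, gold), (33, 10, Beta, SF, grey), (33, 19, Helix, SEA, black), (33, 19, Helix, SEA, blue), (33, 19, Helix, SEA, gold), (33, 19, Helix, SEA, grey), (33, 29, Delta, MIA, black), (33, 29, Delta, MIA, blue), (33, 29, Delta, MIA, gold), (33, 29, Delta, MIA, grey)}.
Joining (Supplier ⋈ Part) and Catalog on city yields {(10, 33, Argo, MIA, white, Ivy, 31), (10, 33, Argo, MIA, white, Ned, 36), (10, 33, Argo, MIA, white, Quin, 25), (15, 5, Delta, MIA, gold, Ivy, 31), (15, 5, Delta, MIA, gold, Ned, 36), (15, 5, Delta, MIA, gold, Quin, 25), (33, 10, Beta, SF, black, Mo, 12), (33, 10, Beta, SF, blue, Mo, 12), (33, 10, Beta, SF, gold, Mo, 12), (33, 10, Beta, SF, grey, Mo, 12), (33, 19, Helix, SEA, black, Jo, 2), (33, 19, Helix, SEA, black, Kim, 26), (33, 19, Helix, SEA, blue, Jo, 2), (33, 19, Helix, SEA, blue, Kim, 26), (33, 19, Helix, SEA, gold, Jo, 2), (33, 19, Helix, SEA, gold, Kim, 26), (33, 19, Helix, SEA, grey, Jo, 2), (33, 19, Helix, SEA, grey, Kim, 26), (33, 29, Delta, MIA, black, Ivy, 31), (33, 29, Delta, MIA, black, Ned, 36), (33, 29, Delta, MIA, black, Quin, 25), (33, 29, Delta, MIA, blue, Ivy, 31), (33, 29, Delta, MIA, blue, Ned, 36), (33, 29, Delta, MIA, blue, Quin, 25), (33, 29, Delta, MIA, gold, Ivy, 31), (33, 29, Delta, MIA, gold, Ned, 36), (33, 29, Delta, MIA, gold, Quin, 25), (33, 29, Delta, MIA, grey, Ivy, 31), (33, 29, Delta, MIA, grey, Ned, 36), (33, 29, Delta, MIA, grey, Quin, 25)}.
Keep only column(s) color, pid, sname: {(black, 10, Mo), (black, 19, Jo), (black, 19, Kim), (black, 29, Ivy), (black, 29, Ned), (black, 29, Quin), (blue, 10, Mo), (blue, 19, Jo), (blue, 19, Kim), (blue, 29, Ivy), (blue, 29, Ned), (blue, 29, Quin), (gold, 10, Mo), (gold, 19, Jo), (gold, 19, Kim), (gold, 29, Ivy), (gold, 29, Ned), (gold, 29, Quin), (gold, 5, Ivy), (gold, 5, Ned), (gold, 5, Quin), (grey, 10, Mo), (grey, 19, Jo), (grey, 19, Kim), (grey, 29, Ivy), (grey, 29, Ned), (grey, 29, Quin), (white, 33, Ivy), (white, 33, Ned), (white, 33, Quin)}
Filtering on pid < 14 AND sname ≠ Ivy leaves {(black, 10, Mo), (blue, 10, Mo), (gold, 10, Mo), (gold, 5, Ned), (gold, 5, Quin), (grey, 10, Mo)}.

{(black, 10, Mo), (blue, 10, Mo), (gold, 10, Mo), (gold, 5, Ned), (gold, 5, Quin), (grey, 10, Mo)}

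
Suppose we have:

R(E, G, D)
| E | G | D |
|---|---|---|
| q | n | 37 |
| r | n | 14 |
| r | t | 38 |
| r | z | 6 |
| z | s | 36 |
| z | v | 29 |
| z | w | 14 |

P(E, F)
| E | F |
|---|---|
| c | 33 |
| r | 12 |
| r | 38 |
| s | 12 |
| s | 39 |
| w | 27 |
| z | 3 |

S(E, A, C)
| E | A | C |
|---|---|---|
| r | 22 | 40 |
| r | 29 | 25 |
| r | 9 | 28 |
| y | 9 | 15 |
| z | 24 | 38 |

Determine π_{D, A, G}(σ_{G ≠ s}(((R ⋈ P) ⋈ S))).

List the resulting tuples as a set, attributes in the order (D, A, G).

{(14, 22, n), (14, 24, w), (14, 29, n), (14, 9, n), (29, 24, v), (38, 22, t), (38, 29, t), (38, 9, t), (6, 22, z), (6, 29, z), (6, 9, z)}

R ⋈ P (natural join on E): {(r, n, 14, 12), (r, n, 14, 38), (r, t, 38, 12), (r, t, 38, 38), (r, z, 6, 12), (r, z, 6, 38), (z, s, 36, 3), (z, v, 29, 3), (z, w, 14, 3)}
(R ⋈ P) ⋈ S (natural join on E): {(r, n, 14, 12, 22, 40), (r, n, 14, 12, 29, 25), (r, n, 14, 12, 9, 28), (r, n, 14, 38, 22, 40), (r, n, 14, 38, 29, 25), (r, n, 14, 38, 9, 28), (r, t, 38, 12, 22, 40), (r, t, 38, 12, 29, 25), (r, t, 38, 12, 9, 28), (r, t, 38, 38, 22, 40), (r, t, 38, 38, 29, 25), (r, t, 38, 38, 9, 28), (r, z, 6, 12, 22, 40), (r, z, 6, 12, 29, 25), (r, z, 6, 12, 9, 28), (r, z, 6, 38, 22, 40), (r, z, 6, 38, 29, 25), (r, z, 6, 38, 9, 28), (z, s, 36, 3, 24, 38), (z, v, 29, 3, 24, 38), (z, w, 14, 3, 24, 38)}
σ[G ≠ s]: keep tuples satisfying G ≠ s → {(r, n, 14, 12, 22, 40), (r, n, 14, 12, 29, 25), (r, n, 14, 12, 9, 28), (r, n, 14, 38, 22, 40), (r, n, 14, 38, 29, 25), (r, n, 14, 38, 9, 28), (r, t, 38, 12, 22, 40), (r, t, 38, 12, 29, 25), (r, t, 38, 12, 9, 28), (r, t, 38, 38, 22, 40), (r, t, 38, 38, 29, 25), (r, t, 38, 38, 9, 28), (r, z, 6, 12, 22, 40), (r, z, 6, 12, 29, 25), (r, z, 6, 12, 9, 28), (r, z, 6, 38, 22, 40), (r, z, 6, 38, 29, 25), (r, z, 6, 38, 9, 28), (z, v, 29, 3, 24, 38), (z, w, 14, 3, 24, 38)}
Keep only column(s) D, A, G (9 duplicate(s) eliminated): {(14, 22, n), (14, 24, w), (14, 29, n), (14, 9, n), (29, 24, v), (38, 22, t), (38, 29, t), (38, 9, t), (6, 22, z), (6, 29, z), (6, 9, z)}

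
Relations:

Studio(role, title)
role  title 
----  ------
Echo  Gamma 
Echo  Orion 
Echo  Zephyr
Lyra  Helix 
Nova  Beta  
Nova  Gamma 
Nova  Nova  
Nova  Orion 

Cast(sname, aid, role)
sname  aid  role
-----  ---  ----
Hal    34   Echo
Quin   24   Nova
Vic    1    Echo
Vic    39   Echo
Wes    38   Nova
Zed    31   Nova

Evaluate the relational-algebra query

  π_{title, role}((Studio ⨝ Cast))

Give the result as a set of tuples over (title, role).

Joining Studio and Cast on role yields {(Echo, Gamma, Hal, 34), (Echo, Gamma, Vic, 1), (Echo, Gamma, Vic, 39), (Echo, Orion, Hal, 34), (Echo, Orion, Vic, 1), (Echo, Orion, Vic, 39), (Echo, Zephyr, Hal, 34), (Echo, Zephyr, Vic, 1), (Echo, Zephyr, Vic, 39), (Nova, Beta, Quin, 24), (Nova, Beta, Wes, 38), (Nova, Beta, Zed, 31), (Nova, Gamma, Quin, 24), (Nova, Gamma, Wes, 38), (Nova, Gamma, Zed, 31), (Nova, Nova, Quin, 24), (Nova, Nova, Wes, 38), (Nova, Nova, Zed, 31), (Nova, Orion, Quin, 24), (Nova, Orion, Wes, 38), (Nova, Orion, Zed, 31)}.
Projecting to title, role (14 duplicate(s) eliminated): {(Beta, Nova), (Gamma, Echo), (Gamma, Nova), (Nova, Nova), (Orion, Echo), (Orion, Nova), (Zephyr, Echo)}

{(Beta, Nova), (Gamma, Echo), (Gamma, Nova), (Nova, Nova), (Orion, Echo), (Orion, Nova), (Zephyr, Echo)}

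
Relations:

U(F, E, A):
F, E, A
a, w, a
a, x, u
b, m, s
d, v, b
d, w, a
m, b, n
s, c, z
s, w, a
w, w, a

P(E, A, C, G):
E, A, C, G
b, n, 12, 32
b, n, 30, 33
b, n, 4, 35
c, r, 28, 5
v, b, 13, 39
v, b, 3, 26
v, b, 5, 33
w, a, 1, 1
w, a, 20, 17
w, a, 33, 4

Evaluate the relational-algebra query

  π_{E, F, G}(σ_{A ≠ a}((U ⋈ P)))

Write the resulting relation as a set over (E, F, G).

{(b, m, 32), (b, m, 33), (b, m, 35), (v, d, 26), (v, d, 33), (v, d, 39)}

Natural join on E, A: {(a, w, a, 1, 1), (a, w, a, 20, 17), (a, w, a, 33, 4), (d, v, b, 13, 39), (d, v, b, 3, 26), (d, v, b, 5, 33), (d, w, a, 1, 1), (d, w, a, 20, 17), (d, w, a, 33, 4), (m, b, n, 12, 32), (m, b, n, 30, 33), (m, b, n, 4, 35), (s, w, a, 1, 1), (s, w, a, 20, 17), (s, w, a, 33, 4), (w, w, a, 1, 1), (w, w, a, 20, 17), (w, w, a, 33, 4)}
Apply σ_{A ≠ a}; surviving tuples: {(d, v, b, 13, 39), (d, v, b, 3, 26), (d, v, b, 5, 33), (m, b, n, 12, 32), (m, b, n, 30, 33), (m, b, n, 4, 35)}
π_{E, F, G} gives {(b, m, 32), (b, m, 33), (b, m, 35), (v, d, 26), (v, d, 33), (v, d, 39)}.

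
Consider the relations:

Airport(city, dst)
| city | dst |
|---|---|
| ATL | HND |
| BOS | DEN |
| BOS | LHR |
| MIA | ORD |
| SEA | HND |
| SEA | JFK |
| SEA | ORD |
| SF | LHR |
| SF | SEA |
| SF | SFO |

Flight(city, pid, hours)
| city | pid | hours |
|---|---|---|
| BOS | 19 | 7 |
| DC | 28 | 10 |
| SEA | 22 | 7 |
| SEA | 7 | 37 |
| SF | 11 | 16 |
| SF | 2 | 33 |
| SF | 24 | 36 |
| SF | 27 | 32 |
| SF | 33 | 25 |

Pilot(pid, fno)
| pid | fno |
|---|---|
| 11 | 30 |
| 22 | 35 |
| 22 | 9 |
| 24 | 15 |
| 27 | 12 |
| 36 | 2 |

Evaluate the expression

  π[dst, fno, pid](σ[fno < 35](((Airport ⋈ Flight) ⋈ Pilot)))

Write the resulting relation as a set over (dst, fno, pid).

Joining Airport and Flight on city yields {(BOS, DEN, 19, 7), (BOS, LHR, 19, 7), (SEA, HND, 22, 7), (SEA, HND, 7, 37), (SEA, JFK, 22, 7), (SEA, JFK, 7, 37), (SEA, ORD, 22, 7), (SEA, ORD, 7, 37), (SF, LHR, 11, 16), (SF, LHR, 2, 33), (SF, LHR, 24, 36), (SF, LHR, 27, 32), (SF, LHR, 33, 25), (SF, SEA, 11, 16), (SF, SEA, 2, 33), (SF, SEA, 24, 36), (SF, SEA, 27, 32), (SF, SEA, 33, 25), (SF, SFO, 11, 16), (SF, SFO, 2, 33), (SF, SFO, 24, 36), (SF, SFO, 27, 32), (SF, SFO, 33, 25)}.
Joining (Airport ⋈ Flight) and Pilot on pid yields {(SEA, HND, 22, 7, 35), (SEA, HND, 22, 7, 9), (SEA, JFK, 22, 7, 35), (SEA, JFK, 22, 7, 9), (SEA, ORD, 22, 7, 35), (SEA, ORD, 22, 7, 9), (SF, LHR, 11, 16, 30), (SF, LHR, 24, 36, 15), (SF, LHR, 27, 32, 12), (SF, SEA, 11, 16, 30), (SF, SEA, 24, 36, 15), (SF, SEA, 27, 32, 12), (SF, SFO, 11, 16, 30), (SF, SFO, 24, 36, 15), (SF, SFO, 27, 32, 12)}.
σ[fno < 35]: keep tuples satisfying fno < 35 → {(SEA, HND, 22, 7, 9), (SEA, JFK, 22, 7, 9), (SEA, ORD, 22, 7, 9), (SF, LHR, 11, 16, 30), (SF, LHR, 24, 36, 15), (SF, LHR, 27, 32, 12), (SF, SEA, 11, 16, 30), (SF, SEA, 24, 36, 15), (SF, SEA, 27, 32, 12), (SF, SFO, 11, 16, 30), (SF, SFO, 24, 36, 15), (SF, SFO, 27, 32, 12)}
π[dst, fno, pid]: project onto (dst, fno, pid) → {(HND, 9, 22), (JFK, 9, 22), (LHR, 12, 27), (LHR, 15, 24), (LHR, 30, 11), (ORD, 9, 22), (SEA, 12, 27), (SEA, 15, 24), (SEA, 30, 11), (SFO, 12, 27), (SFO, 15, 24), (SFO, 30, 11)}

{(HND, 9, 22), (JFK, 9, 22), (LHR, 12, 27), (LHR, 15, 24), (LHR, 30, 11), (ORD, 9, 22), (SEA, 12, 27), (SEA, 15, 24), (SEA, 30, 11), (SFO, 12, 27), (SFO, 15, 24), (SFO, 30, 11)}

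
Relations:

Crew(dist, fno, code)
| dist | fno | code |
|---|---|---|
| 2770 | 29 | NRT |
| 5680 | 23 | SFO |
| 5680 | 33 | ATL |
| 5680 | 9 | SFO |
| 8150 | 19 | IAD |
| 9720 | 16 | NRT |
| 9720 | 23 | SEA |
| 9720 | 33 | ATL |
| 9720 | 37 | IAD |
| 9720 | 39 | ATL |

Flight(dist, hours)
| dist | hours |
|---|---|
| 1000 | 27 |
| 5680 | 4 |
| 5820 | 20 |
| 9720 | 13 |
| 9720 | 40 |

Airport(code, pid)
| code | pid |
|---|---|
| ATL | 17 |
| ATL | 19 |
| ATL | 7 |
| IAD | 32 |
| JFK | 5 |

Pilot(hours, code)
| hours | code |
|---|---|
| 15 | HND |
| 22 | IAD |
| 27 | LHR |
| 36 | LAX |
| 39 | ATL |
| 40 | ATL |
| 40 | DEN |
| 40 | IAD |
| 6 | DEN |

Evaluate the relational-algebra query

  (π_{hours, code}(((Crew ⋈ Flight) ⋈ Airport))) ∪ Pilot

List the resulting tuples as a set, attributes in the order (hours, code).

Crew ⋈ Flight (natural join on dist): {(5680, 23, SFO, 4), (5680, 33, ATL, 4), (5680, 9, SFO, 4), (9720, 16, NRT, 13), (9720, 16, NRT, 40), (9720, 23, SEA, 13), (9720, 23, SEA, 40), (9720, 33, ATL, 13), (9720, 33, ATL, 40), (9720, 37, IAD, 13), (9720, 37, IAD, 40), (9720, 39, ATL, 13), (9720, 39, ATL, 40)}
(Crew ⋈ Flight) ⋈ Airport (natural join on code): {(5680, 33, ATL, 4, 17), (5680, 33, ATL, 4, 19), (5680, 33, ATL, 4, 7), (9720, 33, ATL, 13, 17), (9720, 33, ATL, 13, 19), (9720, 33, ATL, 13, 7), (9720, 33, ATL, 40, 17), (9720, 33, ATL, 40, 19), (9720, 33, ATL, 40, 7), (9720, 37, IAD, 13, 32), (9720, 37, IAD, 40, 32), (9720, 39, ATL, 13, 17), (9720, 39, ATL, 13, 19), (9720, 39, ATL, 13, 7), (9720, 39, ATL, 40, 17), (9720, 39, ATL, 40, 19), (9720, 39, ATL, 40, 7)}
Projecting to hours, code (12 duplicate(s) eliminated): {(13, ATL), (13, IAD), (4, ATL), (40, ATL), (40, IAD)}
Taking the union: {(13, ATL), (13, IAD), (15, HND), (22, IAD), (27, LHR), (36, LAX), (39, ATL), (4, ATL), (40, ATL), (40, DEN), (40, IAD), (6, DEN)}

{(13, ATL), (13, IAD), (15, HND), (22, IAD), (27, LHR), (36, LAX), (39, ATL), (4, ATL), (40, ATL), (40, DEN), (40, IAD), (6, DEN)}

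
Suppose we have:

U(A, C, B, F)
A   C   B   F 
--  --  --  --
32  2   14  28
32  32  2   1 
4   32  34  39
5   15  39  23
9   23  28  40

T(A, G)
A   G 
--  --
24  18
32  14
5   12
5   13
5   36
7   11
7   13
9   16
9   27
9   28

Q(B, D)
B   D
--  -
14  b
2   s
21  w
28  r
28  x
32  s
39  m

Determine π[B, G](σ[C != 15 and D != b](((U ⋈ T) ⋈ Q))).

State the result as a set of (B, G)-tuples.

Joining U and T on A yields {(32, 2, 14, 28, 14), (32, 32, 2, 1, 14), (5, 15, 39, 23, 12), (5, 15, 39, 23, 13), (5, 15, 39, 23, 36), (9, 23, 28, 40, 16), (9, 23, 28, 40, 27), (9, 23, 28, 40, 28)}.
Joining (U ⋈ T) and Q on B yields {(32, 2, 14, 28, 14, b), (32, 32, 2, 1, 14, s), (5, 15, 39, 23, 12, m), (5, 15, 39, 23, 13, m), (5, 15, 39, 23, 36, m), (9, 23, 28, 40, 16, r), (9, 23, 28, 40, 16, x), (9, 23, 28, 40, 27, r), (9, 23, 28, 40, 27, x), (9, 23, 28, 40, 28, r), (9, 23, 28, 40, 28, x)}.
Filtering on C != 15 and D != b leaves {(32, 32, 2, 1, 14, s), (9, 23, 28, 40, 16, r), (9, 23, 28, 40, 16, x), (9, 23, 28, 40, 27, r), (9, 23, 28, 40, 27, x), (9, 23, 28, 40, 28, r), (9, 23, 28, 40, 28, x)}.
Projecting to B, G (3 duplicate(s) eliminated): {(2, 14), (28, 16), (28, 27), (28, 28)}

{(2, 14), (28, 16), (28, 27), (28, 28)}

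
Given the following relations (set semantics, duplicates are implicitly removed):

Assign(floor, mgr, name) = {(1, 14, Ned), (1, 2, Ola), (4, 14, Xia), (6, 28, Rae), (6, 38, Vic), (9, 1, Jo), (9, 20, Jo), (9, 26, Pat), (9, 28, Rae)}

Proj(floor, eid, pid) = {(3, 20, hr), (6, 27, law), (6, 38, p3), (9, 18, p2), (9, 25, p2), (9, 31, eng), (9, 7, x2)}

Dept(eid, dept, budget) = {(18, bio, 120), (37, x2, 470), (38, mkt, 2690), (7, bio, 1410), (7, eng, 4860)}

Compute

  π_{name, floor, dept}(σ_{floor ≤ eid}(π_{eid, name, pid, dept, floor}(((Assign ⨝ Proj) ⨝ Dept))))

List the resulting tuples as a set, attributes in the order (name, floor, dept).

Joining Assign and Proj on floor yields {(6, 28, Rae, 27, law), (6, 28, Rae, 38, p3), (6, 38, Vic, 27, law), (6, 38, Vic, 38, p3), (9, 1, Jo, 18, p2), (9, 1, Jo, 25, p2), (9, 1, Jo, 31, eng), (9, 1, Jo, 7, x2), (9, 20, Jo, 18, p2), (9, 20, Jo, 25, p2), (9, 20, Jo, 31, eng), (9, 20, Jo, 7, x2), (9, 26, Pat, 18, p2), (9, 26, Pat, 25, p2), (9, 26, Pat, 31, eng), (9, 26, Pat, 7, x2), (9, 28, Rae, 18, p2), (9, 28, Rae, 25, p2), (9, 28, Rae, 31, eng), (9, 28, Rae, 7, x2)}.
Joining (Assign ⨝ Proj) and Dept on eid yields {(6, 28, Rae, 38, p3, mkt, 2690), (6, 38, Vic, 38, p3, mkt, 2690), (9, 1, Jo, 18, p2, bio, 120), (9, 1, Jo, 7, x2, bio, 1410), (9, 1, Jo, 7, x2, eng, 4860), (9, 20, Jo, 18, p2, bio, 120), (9, 20, Jo, 7, x2, bio, 1410), (9, 20, Jo, 7, x2, eng, 4860), (9, 26, Pat, 18, p2, bio, 120), (9, 26, Pat, 7, x2, bio, 1410), (9, 26, Pat, 7, x2, eng, 4860), (9, 28, Rae, 18, p2, bio, 120), (9, 28, Rae, 7, x2, bio, 1410), (9, 28, Rae, 7, x2, eng, 4860)}.
Keep only column(s) eid, name, pid, dept, floor (3 duplicate(s) eliminated): {(18, Jo, p2, bio, 9), (18, Pat, p2, bio, 9), (18, Rae, p2, bio, 9), (38, Rae, p3, mkt, 6), (38, Vic, p3, mkt, 6), (7, Jo, x2, bio, 9), (7, Jo, x2, eng, 9), (7, Pat, x2, bio, 9), (7, Pat, x2, eng, 9), (7, Rae, x2, bio, 9), (7, Rae, x2, eng, 9)}
σ[floor ≤ eid]: keep tuples satisfying floor ≤ eid → {(18, Jo, p2, bio, 9), (18, Pat, p2, bio, 9), (18, Rae, p2, bio, 9), (38, Rae, p3, mkt, 6), (38, Vic, p3, mkt, 6)}
Keep only column(s) name, floor, dept: {(Jo, 9, bio), (Pat, 9, bio), (Rae, 6, mkt), (Rae, 9, bio), (Vic, 6, mkt)}

{(Jo, 9, bio), (Pat, 9, bio), (Rae, 6, mkt), (Rae, 9, bio), (Vic, 6, mkt)}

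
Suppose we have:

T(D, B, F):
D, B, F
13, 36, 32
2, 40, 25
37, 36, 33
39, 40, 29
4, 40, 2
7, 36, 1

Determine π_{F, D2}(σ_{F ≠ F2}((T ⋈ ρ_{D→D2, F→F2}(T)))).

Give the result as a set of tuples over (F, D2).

{(1, 13), (1, 37), (2, 2), (2, 39), (25, 39), (25, 4), (29, 2), (29, 4), (32, 37), (32, 7), (33, 13), (33, 7)}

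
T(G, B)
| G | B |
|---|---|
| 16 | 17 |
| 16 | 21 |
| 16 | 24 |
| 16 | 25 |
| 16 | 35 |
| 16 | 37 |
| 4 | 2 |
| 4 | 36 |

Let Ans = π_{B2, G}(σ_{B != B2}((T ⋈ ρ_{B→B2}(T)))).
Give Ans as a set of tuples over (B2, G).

{(17, 16), (2, 4), (21, 16), (24, 16), (25, 16), (35, 16), (36, 4), (37, 16)}

ρ[B→B2]: schema becomes (G, B2); tuples unchanged.
Joining T and ρ_{B→B2}(T) on G yields {(16, 17, 17), (16, 17, 21), (16, 17, 24), (16, 17, 25), (16, 17, 35), (16, 17, 37), (16, 21, 17), (16, 21, 21), (16, 21, 24), (16, 21, 25), (16, 21, 35), (16, 21, 37), (16, 24, 17), (16, 24, 21), (16, 24, 24), (16, 24, 25), (16, 24, 35), (16, 24, 37), (16, 25, 17), (16, 25, 21), (16, 25, 24), (16, 25, 25), (16, 25, 35), (16, 25, 37), (16, 35, 17), (16, 35, 21), (16, 35, 24), (16, 35, 25), (16, 35, 35), (16, 35, 37), (16, 37, 17), (16, 37, 21), (16, 37, 24), (16, 37, 25), (16, 37, 35), (16, 37, 37), (4, 2, 2), (4, 2, 36), (4, 36, 2), (4, 36, 36)}.
Apply σ_{B != B2}; surviving tuples: {(16, 17, 21), (16, 17, 24), (16, 17, 25), (16, 17, 35), (16, 17, 37), (16, 21, 17), (16, 21, 24), (16, 21, 25), (16, 21, 35), (16, 21, 37), (16, 24, 17), (16, 24, 21), (16, 24, 25), (16, 24, 35), (16, 24, 37), (16, 25, 17), (16, 25, 21), (16, 25, 24), (16, 25, 35), (16, 25, 37), (16, 35, 17), (16, 35, 21), (16, 35, 24), (16, 35, 25), (16, 35, 37), (16, 37, 17), (16, 37, 21), (16, 37, 24), (16, 37, 25), (16, 37, 35), (4, 2, 36), (4, 36, 2)}
π[B2, G]: project onto (B2, G) (24 duplicate(s) eliminated) → {(17, 16), (2, 4), (21, 16), (24, 16), (25, 16), (35, 16), (36, 4), (37, 16)}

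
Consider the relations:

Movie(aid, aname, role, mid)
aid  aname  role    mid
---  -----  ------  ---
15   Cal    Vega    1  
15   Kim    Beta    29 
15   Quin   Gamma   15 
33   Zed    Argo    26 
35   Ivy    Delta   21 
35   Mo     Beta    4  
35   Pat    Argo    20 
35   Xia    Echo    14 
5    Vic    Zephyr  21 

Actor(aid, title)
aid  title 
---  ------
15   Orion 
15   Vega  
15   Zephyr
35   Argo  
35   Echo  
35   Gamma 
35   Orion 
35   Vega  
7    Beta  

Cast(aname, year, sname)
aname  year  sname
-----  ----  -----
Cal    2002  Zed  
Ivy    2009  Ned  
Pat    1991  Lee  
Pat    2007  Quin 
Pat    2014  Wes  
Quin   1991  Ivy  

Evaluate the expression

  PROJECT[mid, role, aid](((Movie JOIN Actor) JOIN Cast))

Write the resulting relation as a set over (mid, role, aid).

{(1, Vega, 15), (15, Gamma, 15), (20, Argo, 35), (21, Delta, 35)}

Joining Movie and Actor on aid yields {(15, Cal, Vega, 1, Orion), (15, Cal, Vega, 1, Vega), (15, Cal, Vega, 1, Zephyr), (15, Kim, Beta, 29, Orion), (15, Kim, Beta, 29, Vega), (15, Kim, Beta, 29, Zephyr), (15, Quin, Gamma, 15, Orion), (15, Quin, Gamma, 15, Vega), (15, Quin, Gamma, 15, Zephyr), (35, Ivy, Delta, 21, Argo), (35, Ivy, Delta, 21, Echo), (35, Ivy, Delta, 21, Gamma), (35, Ivy, Delta, 21, Orion), (35, Ivy, Delta, 21, Vega), (35, Mo, Beta, 4, Argo), (35, Mo, Beta, 4, Echo), (35, Mo, Beta, 4, Gamma), (35, Mo, Beta, 4, Orion), (35, Mo, Beta, 4, Vega), (35, Pat, Argo, 20, Argo), (35, Pat, Argo, 20, Echo), (35, Pat, Argo, 20, Gamma), (35, Pat, Argo, 20, Orion), (35, Pat, Argo, 20, Vega), (35, Xia, Echo, 14, Argo), (35, Xia, Echo, 14, Echo), (35, Xia, Echo, 14, Gamma), (35, Xia, Echo, 14, Orion), (35, Xia, Echo, 14, Vega)}.
Joining (Movie JOIN Actor) and Cast on aname yields {(15, Cal, Vega, 1, Orion, 2002, Zed), (15, Cal, Vega, 1, Vega, 2002, Zed), (15, Cal, Vega, 1, Zephyr, 2002, Zed), (15, Quin, Gamma, 15, Orion, 1991, Ivy), (15, Quin, Gamma, 15, Vega, 1991, Ivy), (15, Quin, Gamma, 15, Zephyr, 1991, Ivy), (35, Ivy, Delta, 21, Argo, 2009, Ned), (35, Ivy, Delta, 21, Echo, 2009, Ned), (35, Ivy, Delta, 21, Gamma, 2009, Ned), (35, Ivy, Delta, 21, Orion, 2009, Ned), (35, Ivy, Delta, 21, Vega, 2009, Ned), (35, Pat, Argo, 20, Argo, 1991, Lee), (35, Pat, Argo, 20, Argo, 2007, Quin), (35, Pat, Argo, 20, Argo, 2014, Wes), (35, Pat, Argo, 20, Echo, 1991, Lee), (35, Pat, Argo, 20, Echo, 2007, Quin), (35, Pat, Argo, 20, Echo, 2014, Wes), (35, Pat, Argo, 20, Gamma, 1991, Lee), (35, Pat, Argo, 20, Gamma, 2007, Quin), (35, Pat, Argo, 20, Gamma, 2014, Wes), (35, Pat, Argo, 20, Orion, 1991, Lee), (35, Pat, Argo, 20, Orion, 2007, Quin), (35, Pat, Argo, 20, Orion, 2014, Wes), (35, Pat, Argo, 20, Vega, 1991, Lee), (35, Pat, Argo, 20, Vega, 2007, Quin), (35, Pat, Argo, 20, Vega, 2014, Wes)}.
π_{mid, role, aid} gives {(1, Vega, 15), (15, Gamma, 15), (20, Argo, 35), (21, Delta, 35)} (22 duplicate(s) eliminated).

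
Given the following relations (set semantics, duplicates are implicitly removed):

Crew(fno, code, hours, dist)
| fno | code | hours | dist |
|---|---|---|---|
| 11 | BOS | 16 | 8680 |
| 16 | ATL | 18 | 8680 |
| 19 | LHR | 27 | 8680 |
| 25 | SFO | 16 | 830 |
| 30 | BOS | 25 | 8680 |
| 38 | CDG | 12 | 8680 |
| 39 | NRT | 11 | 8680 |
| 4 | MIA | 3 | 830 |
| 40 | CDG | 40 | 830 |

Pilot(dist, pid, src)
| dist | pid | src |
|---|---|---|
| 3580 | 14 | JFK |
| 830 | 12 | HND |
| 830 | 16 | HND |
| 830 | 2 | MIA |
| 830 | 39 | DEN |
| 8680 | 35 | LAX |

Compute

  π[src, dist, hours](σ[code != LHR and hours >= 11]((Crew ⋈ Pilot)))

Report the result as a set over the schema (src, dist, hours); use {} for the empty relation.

Joining Crew and Pilot on dist yields {(11, BOS, 16, 8680, 35, LAX), (16, ATL, 18, 8680, 35, LAX), (19, LHR, 27, 8680, 35, LAX), (25, SFO, 16, 830, 12, HND), (25, SFO, 16, 830, 16, HND), (25, SFO, 16, 830, 2, MIA), (25, SFO, 16, 830, 39, DEN), (30, BOS, 25, 8680, 35, LAX), (38, CDG, 12, 8680, 35, LAX), (39, NRT, 11, 8680, 35, LAX), (4, MIA, 3, 830, 12, HND), (4, MIA, 3, 830, 16, HND), (4, MIA, 3, 830, 2, MIA), (4, MIA, 3, 830, 39, DEN), (40, CDG, 40, 830, 12, HND), (40, CDG, 40, 830, 16, HND), (40, CDG, 40, 830, 2, MIA), (40, CDG, 40, 830, 39, DEN)}.
Apply σ_{code != LHR and hours >= 11}; surviving tuples: {(11, BOS, 16, 8680, 35, LAX), (16, ATL, 18, 8680, 35, LAX), (25, SFO, 16, 830, 12, HND), (25, SFO, 16, 830, 16, HND), (25, SFO, 16, 830, 2, MIA), (25, SFO, 16, 830, 39, DEN), (30, BOS, 25, 8680, 35, LAX), (38, CDG, 12, 8680, 35, LAX), (39, NRT, 11, 8680, 35, LAX), (40, CDG, 40, 830, 12, HND), (40, CDG, 40, 830, 16, HND), (40, CDG, 40, 830, 2, MIA), (40, CDG, 40, 830, 39, DEN)}
Keep only column(s) src, dist, hours (2 duplicate(s) eliminated): {(DEN, 830, 16), (DEN, 830, 40), (HND, 830, 16), (HND, 830, 40), (LAX, 8680, 11), (LAX, 8680, 12), (LAX, 8680, 16), (LAX, 8680, 18), (LAX, 8680, 25), (MIA, 830, 16), (MIA, 830, 40)}

{(DEN, 830, 16), (DEN, 830, 40), (HND, 830, 16), (HND, 830, 40), (LAX, 8680, 11), (LAX, 8680, 12), (LAX, 8680, 16), (LAX, 8680, 18), (LAX, 8680, 25), (MIA, 830, 16), (MIA, 830, 40)}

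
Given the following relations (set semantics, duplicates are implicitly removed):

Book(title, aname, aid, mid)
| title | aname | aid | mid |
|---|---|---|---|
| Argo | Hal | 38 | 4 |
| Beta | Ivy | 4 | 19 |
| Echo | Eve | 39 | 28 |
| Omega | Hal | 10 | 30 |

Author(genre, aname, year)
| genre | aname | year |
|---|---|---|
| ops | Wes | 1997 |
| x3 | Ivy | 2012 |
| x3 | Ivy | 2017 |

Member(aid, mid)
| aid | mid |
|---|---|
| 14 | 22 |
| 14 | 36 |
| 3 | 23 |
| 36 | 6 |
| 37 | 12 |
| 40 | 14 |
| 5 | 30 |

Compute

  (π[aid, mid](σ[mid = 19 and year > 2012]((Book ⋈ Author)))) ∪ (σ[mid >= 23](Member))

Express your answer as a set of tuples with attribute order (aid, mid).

{(14, 36), (3, 23), (4, 19), (5, 30)}

Natural join on aname: {(Beta, Ivy, 4, 19, x3, 2012), (Beta, Ivy, 4, 19, x3, 2017)}
Filtering on mid = 19 and year > 2012 leaves {(Beta, Ivy, 4, 19, x3, 2017)}.
Keep only column(s) aid, mid: {(4, 19)}
Filtering on mid >= 23 leaves {(14, 36), (3, 23), (5, 30)}.
Union: {(4, 19)} with {(14, 36), (3, 23), (5, 30)} → {(14, 36), (3, 23), (4, 19), (5, 30)}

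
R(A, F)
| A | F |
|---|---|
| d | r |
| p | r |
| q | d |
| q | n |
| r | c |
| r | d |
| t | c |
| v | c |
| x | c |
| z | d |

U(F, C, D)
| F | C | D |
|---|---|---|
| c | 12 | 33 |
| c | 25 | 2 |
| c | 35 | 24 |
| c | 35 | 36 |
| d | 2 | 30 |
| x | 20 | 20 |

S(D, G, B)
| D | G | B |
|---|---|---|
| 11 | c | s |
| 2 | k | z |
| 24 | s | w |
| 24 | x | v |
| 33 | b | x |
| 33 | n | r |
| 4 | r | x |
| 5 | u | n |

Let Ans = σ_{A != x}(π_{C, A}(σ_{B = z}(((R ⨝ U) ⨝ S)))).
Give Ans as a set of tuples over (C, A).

{(25, r), (25, t), (25, v)}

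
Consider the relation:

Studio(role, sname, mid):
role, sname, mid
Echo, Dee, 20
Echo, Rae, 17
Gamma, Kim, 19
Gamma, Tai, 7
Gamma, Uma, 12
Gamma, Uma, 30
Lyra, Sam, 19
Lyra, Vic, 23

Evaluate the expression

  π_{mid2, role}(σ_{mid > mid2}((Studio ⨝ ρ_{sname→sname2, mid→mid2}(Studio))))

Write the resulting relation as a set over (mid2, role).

{(12, Gamma), (17, Echo), (19, Gamma), (19, Lyra), (7, Gamma)}

ρ[sname→sname2, mid→mid2]: schema becomes (role, sname2, mid2); tuples unchanged.
Natural join on role: {(Echo, Dee, 20, Dee, 20), (Echo, Dee, 20, Rae, 17), (Echo, Rae, 17, Dee, 20), (Echo, Rae, 17, Rae, 17), (Gamma, Kim, 19, Kim, 19), (Gamma, Kim, 19, Tai, 7), (Gamma, Kim, 19, Uma, 12), (Gamma, Kim, 19, Uma, 30), (Gamma, Tai, 7, Kim, 19), (Gamma, Tai, 7, Tai, 7), (Gamma, Tai, 7, Uma, 12), (Gamma, Tai, 7, Uma, 30), (Gamma, Uma, 12, Kim, 19), (Gamma, Uma, 12, Tai, 7), (Gamma, Uma, 12, Uma, 12), (Gamma, Uma, 12, Uma, 30), (Gamma, Uma, 30, Kim, 19), (Gamma, Uma, 30, Tai, 7), (Gamma, Uma, 30, Uma, 12), (Gamma, Uma, 30, Uma, 30), (Lyra, Sam, 19, Sam, 19), (Lyra, Sam, 19, Vic, 23), (Lyra, Vic, 23, Sam, 19), (Lyra, Vic, 23, Vic, 23)}
σ[mid > mid2]: keep tuples satisfying mid > mid2 → {(Echo, Dee, 20, Rae, 17), (Gamma, Kim, 19, Tai, 7), (Gamma, Kim, 19, Uma, 12), (Gamma, Uma, 12, Tai, 7), (Gamma, Uma, 30, Kim, 19), (Gamma, Uma, 30, Tai, 7), (Gamma, Uma, 30, Uma, 12), (Lyra, Vic, 23, Sam, 19)}
π_{mid2, role} gives {(12, Gamma), (17, Echo), (19, Gamma), (19, Lyra), (7, Gamma)} (3 duplicate(s) eliminated).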